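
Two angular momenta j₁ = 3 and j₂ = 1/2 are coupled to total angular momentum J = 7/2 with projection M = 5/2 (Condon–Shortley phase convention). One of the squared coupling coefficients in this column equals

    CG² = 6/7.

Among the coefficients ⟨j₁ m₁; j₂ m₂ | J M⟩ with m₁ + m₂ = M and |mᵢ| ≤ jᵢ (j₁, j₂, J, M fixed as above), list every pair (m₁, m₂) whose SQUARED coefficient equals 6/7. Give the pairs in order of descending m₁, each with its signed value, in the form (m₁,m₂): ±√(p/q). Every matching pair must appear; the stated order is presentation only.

(2,1/2): +√(6/7)

Admissible pairs with m₁+m₂ = M = 5/2: (2,1/2), (3,-1/2)
  (m₁,m₂)=(3,-1/2): CG² = 1/7, CG = +√(1/7)
  (m₁,m₂)=(2,1/2): CG² = 6/7, CG = +√(6/7)   ← matches the target
Pairs with CG² = 6/7: (2,1/2): +√(6/7)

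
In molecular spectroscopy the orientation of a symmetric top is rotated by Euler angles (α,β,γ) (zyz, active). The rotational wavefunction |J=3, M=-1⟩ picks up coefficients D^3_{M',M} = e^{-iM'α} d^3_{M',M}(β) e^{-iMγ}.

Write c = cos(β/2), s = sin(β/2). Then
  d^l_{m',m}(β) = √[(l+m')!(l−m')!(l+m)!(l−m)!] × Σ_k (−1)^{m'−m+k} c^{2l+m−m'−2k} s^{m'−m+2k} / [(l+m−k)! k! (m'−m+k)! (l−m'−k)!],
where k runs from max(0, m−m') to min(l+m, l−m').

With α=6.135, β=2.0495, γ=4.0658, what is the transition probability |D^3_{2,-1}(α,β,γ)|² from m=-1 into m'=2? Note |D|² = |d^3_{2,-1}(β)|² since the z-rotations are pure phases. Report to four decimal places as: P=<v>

D^3_{2,-1}(6.1350,2.0495,4.0658) = e^{-i·2·6.1350}·d^3_{2,-1}(2.0495)·e^{-i·-1·4.0658}. Compute d first:
c=cos(2.049500/2)=0.519313, s=sin(2.049500/2)=0.854584; N=√[120·1·2·24]=75.894664
The bounds max(0,m−m')=0 and min(l+m,l−m')=1 give 2 terms
  k=0: (−1)^3·75.8947/(12)·0.5193^3·0.8546^3 = -0.552817
  k=1: (−1)^4·75.8947/(24)·0.5193^1·0.8546^5 = +0.748520
d^3_{2,-1}(2.0495) = -0.552817 +0.748520 = +0.195703
|D^3_{2,-1}|² = |d^3_{2,-1}(β)|² = (+0.195703)² = 0.038300 (the z-rotation phases have unit modulus)

P=0.0383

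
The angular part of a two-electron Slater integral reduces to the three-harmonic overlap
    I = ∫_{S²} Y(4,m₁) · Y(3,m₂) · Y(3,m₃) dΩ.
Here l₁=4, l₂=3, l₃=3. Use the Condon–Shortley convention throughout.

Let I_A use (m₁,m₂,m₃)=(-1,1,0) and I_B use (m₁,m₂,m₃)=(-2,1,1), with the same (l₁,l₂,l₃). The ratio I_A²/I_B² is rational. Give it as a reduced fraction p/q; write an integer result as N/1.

3/8

Shared (l₁,l₂,l₃)=(4,3,3): N and (l;000)² cancel in I_A²/I_B².
A: Δ = 4!·4!·2!/11! = 1/34650; Racah Σ t=2..4: t=2:+1/48 t=3:−1/24 t=4:+1/288 = -5/288; ⇒ 3j(4 3 3; -1 1 0)² = 5/462, sgn +1
B: Δ = 4!·4!·2!/11! = 1/34650; Racah Σ t=2..4: t=2:+1/192 t=3:−1/36 t=4:+1/192 = -5/288; ⇒ 3j(4 3 3; -2 1 1)² = 20/693, sgn -1
I_A²/I_B² = (5/462)/(20/693) = 3/8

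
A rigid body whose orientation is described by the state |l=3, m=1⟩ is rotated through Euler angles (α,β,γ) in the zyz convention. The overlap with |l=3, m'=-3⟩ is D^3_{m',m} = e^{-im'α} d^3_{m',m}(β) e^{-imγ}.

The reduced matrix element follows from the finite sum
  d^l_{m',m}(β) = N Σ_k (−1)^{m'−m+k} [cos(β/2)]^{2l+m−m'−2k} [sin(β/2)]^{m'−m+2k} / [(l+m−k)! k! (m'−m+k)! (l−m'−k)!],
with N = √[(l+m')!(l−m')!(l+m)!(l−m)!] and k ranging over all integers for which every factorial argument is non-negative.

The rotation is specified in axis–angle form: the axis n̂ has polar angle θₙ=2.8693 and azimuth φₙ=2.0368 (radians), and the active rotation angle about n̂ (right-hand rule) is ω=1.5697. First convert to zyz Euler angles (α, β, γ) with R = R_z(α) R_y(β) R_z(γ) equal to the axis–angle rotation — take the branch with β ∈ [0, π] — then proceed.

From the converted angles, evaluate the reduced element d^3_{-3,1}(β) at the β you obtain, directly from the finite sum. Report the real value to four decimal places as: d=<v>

d=0.0049

Axis–angle → zyz. n̂ = (sinθₙcosφₙ, sinθₙsinφₙ, cosθₙ) = (-0.120840, +0.240264, -0.963157), ω = 1.5697.
R = I cosω + sinω [n̂]ₓ + (1−cosω) n̂n̂ᵀ gives
  R = [+0.015683, +0.934155, +0.356524; -0.992158, +0.058760, -0.110318; -0.124003, -0.351998, +0.927750]
β = atan2(√(R₁₃²+R₂₃²), R₃₃) = 0.382457; α = atan2(R₂₃, R₁₃) mod 2π = 5.983104; γ = atan2(R₃₂, −R₃₁) mod 2π = 5.051096
d^3_{-3,1}(β=0.3825) via the finite sum:
c=cos(0.382457/2)=0.981771, s=sin(0.382457/2)=0.190065; N=√[1·720·24·2]=185.903201
Admissible k: 4..4 (factorial args all ≥0)
  k=4: (−1)^0·185.9032/(48)·0.9818^2·0.1901^4 = +0.004872
d^3_{-3,1}(0.3825) = +0.004872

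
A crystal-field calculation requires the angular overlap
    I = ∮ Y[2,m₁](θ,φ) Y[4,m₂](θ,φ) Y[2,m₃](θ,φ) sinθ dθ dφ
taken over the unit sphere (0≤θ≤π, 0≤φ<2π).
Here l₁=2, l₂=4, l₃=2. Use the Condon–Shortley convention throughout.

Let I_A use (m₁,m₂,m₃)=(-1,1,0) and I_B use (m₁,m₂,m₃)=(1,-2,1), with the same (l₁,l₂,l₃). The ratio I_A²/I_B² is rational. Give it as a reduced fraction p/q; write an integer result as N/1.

3/4

Shared (l₁,l₂,l₃)=(2,4,2): N and (l;000)² cancel in I_A²/I_B².
A: Δ = 4!·0!·4!/9! = 1/630; Racah Σ t=3..3: t=3:−1/24 = -1/24; ⇒ 3j(2 4 2; -1 1 0)² = 1/21, sgn -1
B: Δ = 4!·0!·4!/9! = 1/630; Racah Σ t=1..1: t=1:−1/36 = -1/36; ⇒ 3j(2 4 2; 1 -2 1)² = 4/63, sgn +1
I_A²/I_B² = (1/21)/(4/63) = 3/4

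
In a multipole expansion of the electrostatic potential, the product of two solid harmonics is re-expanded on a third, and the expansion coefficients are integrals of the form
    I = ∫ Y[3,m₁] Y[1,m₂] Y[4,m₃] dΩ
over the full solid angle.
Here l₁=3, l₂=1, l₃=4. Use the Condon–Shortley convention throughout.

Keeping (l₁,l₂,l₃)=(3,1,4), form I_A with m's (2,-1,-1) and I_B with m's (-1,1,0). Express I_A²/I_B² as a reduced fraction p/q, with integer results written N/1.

1/2

l's match ⇒ only the (l;m) 3-j factors differ between A and B.
A: triangle coeff Δ(3,1,4) = 1/252; Σ_t [0,0]: t=0:+1/240 = 1/240; (3j)²=1/84 [(3 1 4; 2 -1 -1)], sign=-1
B: triangle coeff Δ(3,1,4) = 1/252; Σ_t [0,0]: t=0:+1/96 = 1/96; (3j)²=1/42 [(3 1 4; -1 1 0)], sign=+1
I_A²/I_B² = (1/84)/(1/42) = 1/2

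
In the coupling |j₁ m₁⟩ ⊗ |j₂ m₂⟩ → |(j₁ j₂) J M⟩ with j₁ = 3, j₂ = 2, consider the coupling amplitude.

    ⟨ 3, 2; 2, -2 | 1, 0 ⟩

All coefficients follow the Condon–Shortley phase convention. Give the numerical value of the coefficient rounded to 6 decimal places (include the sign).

triangle: 4!×2!×0!/7! = 48/5040
(j±m)!: 5!×1!×0!×4!×1!×1! = 2880
prefactor² = (2J+1)×Δ×N² = 576/7
  k=0: +1/(0!×4!×1!×0!×1!×0!) = 1/24
Σ = 1/24  ⇒  CG² = 576/7×(1/24)² = 1/7
CG = +√(1/7) = +0.377964

+√(1/7) ≈ +0.377964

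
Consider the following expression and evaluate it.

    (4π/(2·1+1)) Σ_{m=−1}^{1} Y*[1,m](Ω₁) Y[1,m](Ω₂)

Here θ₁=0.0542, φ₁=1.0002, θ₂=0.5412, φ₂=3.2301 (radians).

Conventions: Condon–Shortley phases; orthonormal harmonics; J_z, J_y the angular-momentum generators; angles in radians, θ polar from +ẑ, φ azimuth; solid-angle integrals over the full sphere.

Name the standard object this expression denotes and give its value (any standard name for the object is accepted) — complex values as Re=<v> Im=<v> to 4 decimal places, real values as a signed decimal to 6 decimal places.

This sum is the spherical-harmonic addition theorem: it equals the Legendre polynomial P_l(cos γ) of the angle γ between the two directions.
Expand P_1 via completeness: Σ_{m} conj(Y_{1,m}) at Ω₁ times Y_{1,m} at Ω₂ —
  term(m=-1) = (-0.002040, -0.002634)   from Y*(Ω₁)=(0.010109, 0.015752), Y(Ω₂)=(-0.177290, 0.015733)
  term(m=+0) = (0.204315, 0.000000)   from Y*(Ω₁)=(0.487885, -0.000000), Y(Ω₂)=(0.418777, 0.000000)
  term(m=+1) = (-0.002040, 0.002634)   from Y*(Ω₁)=(-0.010109, 0.015752), Y(Ω₂)=(0.177290, 0.015733)
Σ over m = (0.200235, 0.000000); ×(4π/3) → (0.838741, 0.000000). Real part: 0.838741

Legendre polynomial (addition theorem), +0.838741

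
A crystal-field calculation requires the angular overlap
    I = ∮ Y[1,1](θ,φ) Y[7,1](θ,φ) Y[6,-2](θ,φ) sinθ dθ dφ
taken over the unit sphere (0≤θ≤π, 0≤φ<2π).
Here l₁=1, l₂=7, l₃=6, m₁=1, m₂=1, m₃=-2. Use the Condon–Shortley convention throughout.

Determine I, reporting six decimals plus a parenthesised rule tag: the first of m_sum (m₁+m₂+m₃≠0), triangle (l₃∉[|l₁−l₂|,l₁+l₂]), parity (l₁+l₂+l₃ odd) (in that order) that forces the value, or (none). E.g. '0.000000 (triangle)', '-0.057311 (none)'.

Rules hold: Σm=0, L=14 even, 6≤6≤8.
N = 3·15·13 = 585
Δ = 2!·0!·12!/15! = 1/1365
Racah Σ t=1..1: t=1:−1/518400 = -1/518400
⇒ 3j(1 7 6; 0 0 0)² = 7/195, sgn -1
Racah Σ t=0..0: t=0:+1/1935360 = 1/1935360
⇒ 3j(1 7 6; 1 1 -2)² = 1/91, sgn +1
4πI² = N·(3j₀)²·(3jₘ)² = 3/13
I = -1·√(0.230769/4π) = -0.13551395
No selection rule forces the value: the integral is nonzero (none).

-0.135514 (none)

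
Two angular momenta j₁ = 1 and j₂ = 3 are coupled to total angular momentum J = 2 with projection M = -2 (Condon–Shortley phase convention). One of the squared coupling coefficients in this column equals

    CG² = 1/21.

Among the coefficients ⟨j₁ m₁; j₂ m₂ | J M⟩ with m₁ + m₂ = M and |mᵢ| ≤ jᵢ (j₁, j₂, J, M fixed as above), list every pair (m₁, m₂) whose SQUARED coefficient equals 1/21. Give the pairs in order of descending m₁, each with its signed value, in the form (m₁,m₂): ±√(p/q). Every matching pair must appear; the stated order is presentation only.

Admissible pairs with m₁+m₂ = M = -2: (-1,-1), (0,-2), (1,-3)
  (m₁,m₂)=(1,-3): CG² = 5/7, CG = +√(5/7)
  (m₁,m₂)=(0,-2): CG² = 5/21, CG = −√(5/21)
  (m₁,m₂)=(-1,-1): CG² = 1/21, CG = +√(1/21)   ← matches the target
Pairs with CG² = 1/21: (-1,-1): +√(1/21)

(-1,-1): +√(1/21)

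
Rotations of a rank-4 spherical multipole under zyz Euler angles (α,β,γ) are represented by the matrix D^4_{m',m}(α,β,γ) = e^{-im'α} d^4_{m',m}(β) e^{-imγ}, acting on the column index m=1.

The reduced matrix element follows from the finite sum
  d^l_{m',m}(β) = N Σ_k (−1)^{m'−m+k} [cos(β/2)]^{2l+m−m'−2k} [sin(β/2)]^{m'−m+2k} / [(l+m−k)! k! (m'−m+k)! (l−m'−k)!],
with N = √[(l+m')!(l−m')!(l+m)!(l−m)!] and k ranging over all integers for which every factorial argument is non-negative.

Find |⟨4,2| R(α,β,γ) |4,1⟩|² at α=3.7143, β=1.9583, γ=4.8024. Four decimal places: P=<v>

D^4_{2,1}(3.7143,1.9583,4.8024) = e^{-i·2·3.7143}·d^4_{2,1}(1.9583)·e^{-i·1·4.8024}. Compute d first:
c=cos(1.958300/2)=0.557728, s=sin(1.958300/2)=0.830024; N=√[720·2·120·6]=1018.233765
k: max(0,(1)−(2))=0 … min(4+(1),4−(2))=2
  k=0: (−1)^1·1018.2338/(240)·0.5577^7·0.8300^1 = -0.059113
  k=1: (−1)^2·1018.2338/(48)·0.5577^5·0.8300^3 = +0.654622
  k=2: (−1)^3·1018.2338/(72)·0.5577^3·0.8300^5 = -0.966574
d^4_{2,1}(1.9583) = -0.059113 +0.654622 -0.966574 = -0.371065
|D^4_{2,1}|² = |d^4_{2,1}(β)|² = (-0.371065)² = 0.137689 (the z-rotation phases have unit modulus)

P=0.1377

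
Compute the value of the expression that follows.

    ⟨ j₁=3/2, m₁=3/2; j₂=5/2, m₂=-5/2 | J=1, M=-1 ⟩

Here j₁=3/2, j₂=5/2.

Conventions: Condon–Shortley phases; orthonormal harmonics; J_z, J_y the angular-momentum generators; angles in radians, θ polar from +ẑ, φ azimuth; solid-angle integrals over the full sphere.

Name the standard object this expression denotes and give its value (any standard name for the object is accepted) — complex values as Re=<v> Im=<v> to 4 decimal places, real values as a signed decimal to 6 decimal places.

This is a Clebsch–Gordan (vector-coupling) coefficient.
√[3·3!0!2!/6! · 3!0!0!5!0!2!] = √(72)
  +(−1)^0/∏(0,3,0,0,0,2)! = 1/12  (running 1/12)
⟨..|..⟩ = √(72)·(1/12) = +0.707107

Clebsch–Gordan coefficient, +√(1/2) ≈ +0.707107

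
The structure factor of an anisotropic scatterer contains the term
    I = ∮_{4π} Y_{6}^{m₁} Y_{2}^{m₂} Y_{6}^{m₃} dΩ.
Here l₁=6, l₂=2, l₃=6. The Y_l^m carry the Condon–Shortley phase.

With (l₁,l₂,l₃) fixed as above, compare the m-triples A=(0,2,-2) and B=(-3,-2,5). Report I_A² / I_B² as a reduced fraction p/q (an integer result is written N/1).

l's match ⇒ only the (l;m) 3-j factors differ between A and B.
A: triangle coeff Δ(6,2,6) = 1/90090; Σ_t [2,2]: t=2:+1/69120 = 1/69120; (3j)²=4/143 [(6 2 6; 0 2 -2)], sign=+1
B: triangle coeff Δ(6,2,6) = 1/90090; Σ_t [0,0]: t=0:+1/1451520 = 1/1451520; (3j)²=1/91 [(6 2 6; -3 -2 5)], sign=-1
I_A²/I_B² = (4/143)/(1/91) = 28/11

28/11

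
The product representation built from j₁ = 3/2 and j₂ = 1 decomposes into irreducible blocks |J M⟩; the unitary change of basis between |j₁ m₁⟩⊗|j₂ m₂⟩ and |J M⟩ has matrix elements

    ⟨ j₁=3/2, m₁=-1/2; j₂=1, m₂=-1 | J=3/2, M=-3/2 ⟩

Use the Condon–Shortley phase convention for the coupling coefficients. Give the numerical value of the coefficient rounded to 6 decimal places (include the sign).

triangle: 1!*2!*1!/5! = 2/120
(j±m)!: 1!*2!*0!*2!*0!*3! = 24
prefactor² = (2J+1)*Δ*N² = 8/5
  k=0: +1/(0!*1!*2!*0!*0!*1!) = 1/2
Σ = 1/2  ⇒  CG² = 8/5*(1/2)² = 2/5
CG = +√(2/5) = +0.632456

+0.632456  (= +√(2/5))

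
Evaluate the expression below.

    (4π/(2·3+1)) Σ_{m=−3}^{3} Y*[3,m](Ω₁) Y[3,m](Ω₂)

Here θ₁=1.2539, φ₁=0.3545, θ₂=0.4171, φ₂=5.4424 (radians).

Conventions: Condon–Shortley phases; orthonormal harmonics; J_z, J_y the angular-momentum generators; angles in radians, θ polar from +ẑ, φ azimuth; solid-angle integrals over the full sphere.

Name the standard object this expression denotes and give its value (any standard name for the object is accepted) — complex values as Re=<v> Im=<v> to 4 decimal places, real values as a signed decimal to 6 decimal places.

This sum is the spherical-harmonic addition theorem: it equals the Legendre polynomial P_l(cos γ) of the angle γ between the two directions.
Term-by-term m-sum for l=3 (normalisation 4π/7 = 1.795196):
  term(m=-3) = (-0.008965, -0.004268)   from Y*(Ω₁)=(0.173898, 0.312871), Y(Ω₂)=(-0.022588, 0.016100)
  term(m=-2) = (-0.032232, 0.030089)   from Y*(Ω₁)=(0.218250, 0.187213), Y(Ω₂)=(-0.016952, 0.152404)
  term(m=-1) = (-0.024119, -0.061182)   from Y*(Ω₁)=(-0.148163, -0.054841), Y(Ω₂)=(0.277596, 0.310185)
  term(m=+0) = (-0.117664, -0.000000)   from Y*(Ω₁)=(-0.292405, -0.000000), Y(Ω₂)=(0.402400, 0.000000)
  term(m=+1) = (-0.024119, 0.061182)   from Y*(Ω₁)=(0.148163, -0.054841), Y(Ω₂)=(-0.277596, 0.310185)
  term(m=+2) = (-0.032232, -0.030089)   from Y*(Ω₁)=(0.218250, -0.187213), Y(Ω₂)=(-0.016952, -0.152404)
  term(m=+3) = (-0.008965, 0.004268)   from Y*(Ω₁)=(-0.173898, 0.312871), Y(Ω₂)=(0.022588, 0.016100)
Total Σ_m = (-0.248295, 0.000000). Multiply by 1.795196: (-0.445739, 0.000000). P_3(cos γ) = -0.445739

Legendre polynomial (addition theorem), -0.445739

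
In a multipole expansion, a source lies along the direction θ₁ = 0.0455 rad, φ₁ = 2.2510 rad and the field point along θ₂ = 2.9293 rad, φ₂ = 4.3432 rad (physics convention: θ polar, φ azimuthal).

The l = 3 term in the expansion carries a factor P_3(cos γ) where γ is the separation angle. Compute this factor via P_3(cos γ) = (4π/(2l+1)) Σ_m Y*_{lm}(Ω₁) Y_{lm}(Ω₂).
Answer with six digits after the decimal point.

-0.890477

Summing Y*_{l m}(θ₁,φ₁)·Y_{l m}(θ₂,φ₂) over m ∈ [−3, 3]; prefactor 4π/(2·3+1) = 1.795196:
  m=-3: Y*=0.00004 + 0.00002j  Y=0.00349 - 0.00174j  product 0.00000 + 0.00000j
  m=-2: Y*=-0.00044 - 0.00207j  Y=0.03280 + 0.02985j  product 0.00005 - 0.00008j
  m=-1: Y*=-0.03689 + 0.04559j  Y=-0.09284 + 0.23993j  product -0.00752 - 0.01308j
  m=+0: Y*=0.74172 + 0.00000j  Y=-0.64862 + 0.00000j  product -0.48110 + 0.00000j
  m=+1: Y*=0.03689 + 0.04559j  Y=0.09284 + 0.23993j  product -0.00752 + 0.01308j
  m=+2: Y*=-0.00044 + 0.00207j  Y=0.03280 - 0.02985j  product 0.00005 + 0.00008j
  m=+3: Y*=-0.00004 + 0.00002j  Y=-0.00349 - 0.00174j  product 0.00000 - 0.00000j
Accumulated sum -0.49603 - 0.00000j; after 4π/(2l+1) scaling, -0.89048 - 0.00000j ⇒ P_3 = -0.890477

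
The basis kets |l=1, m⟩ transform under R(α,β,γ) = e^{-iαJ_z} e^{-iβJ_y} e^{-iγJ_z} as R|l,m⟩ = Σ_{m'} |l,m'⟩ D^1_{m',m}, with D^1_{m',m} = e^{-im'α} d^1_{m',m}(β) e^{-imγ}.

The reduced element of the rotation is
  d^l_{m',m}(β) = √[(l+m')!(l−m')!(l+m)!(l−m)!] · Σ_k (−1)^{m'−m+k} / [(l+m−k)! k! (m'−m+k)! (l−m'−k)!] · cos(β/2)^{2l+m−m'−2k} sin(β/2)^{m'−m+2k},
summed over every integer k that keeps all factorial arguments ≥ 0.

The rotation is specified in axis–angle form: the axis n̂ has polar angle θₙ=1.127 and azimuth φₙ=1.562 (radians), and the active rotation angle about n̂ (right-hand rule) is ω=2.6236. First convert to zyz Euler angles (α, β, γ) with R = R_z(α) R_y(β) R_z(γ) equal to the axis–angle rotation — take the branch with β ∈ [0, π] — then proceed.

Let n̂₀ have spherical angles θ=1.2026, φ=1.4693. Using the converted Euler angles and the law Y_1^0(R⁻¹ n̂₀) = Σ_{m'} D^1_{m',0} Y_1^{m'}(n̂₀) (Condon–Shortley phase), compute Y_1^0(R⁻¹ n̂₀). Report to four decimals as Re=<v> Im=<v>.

Axis–angle → zyz. n̂ = (sinθₙcosφₙ, sinθₙsinφₙ, cosθₙ) = (+0.007944, +0.903093, +0.429371), ω = 2.6236.
R = I cosω + sinω [n̂]ₓ + (1−cosω) n̂n̂ᵀ gives
  R = [-0.868697, -0.199190, +0.453529; +0.226005, +0.655348, +0.720722; -0.440780, +0.728589, -0.524281]
β = atan2(√(R₁₃²+R₂₃²), R₃₃) = 2.122667; α = atan2(R₂₃, R₁₃) mod 2π = 1.009132; γ = atan2(R₃₂, −R₃₁) mod 2π = 1.026724
Need the full column D^1_{m',0} for m'=−1..1 at α=1.0091, β=2.1227, γ=1.0267.
cos(β/2)=0.487708, sin(β/2)=0.873007
d^1_{-1,0}: single k=1 term ⇒ +0.602133;  D = +0.320694+0.509628i
d^1_{0,0}: k∈[0..1] ⇒ +0.237860 -0.762140 = -0.524281;  D = -0.524281+0.000000i
d^1_{1,0}: single k=0 term ⇒ -0.602133;  D = -0.320694+0.509628i
Y_1^{m'}(θ=1.2026,φ=1.4693) and Σ D·Y over m':
  (+0.3207+0.5096i)·(+0.0327-0.3207i)  (-0.5243+0.0000i)·(+0.1759+0.0000i)  (-0.3207+0.5096i)·(-0.0327-0.3207i)
Y_1^0(R⁻¹ n̂) = +0.255600+0.000000i

Re=0.2556 Im=0.0000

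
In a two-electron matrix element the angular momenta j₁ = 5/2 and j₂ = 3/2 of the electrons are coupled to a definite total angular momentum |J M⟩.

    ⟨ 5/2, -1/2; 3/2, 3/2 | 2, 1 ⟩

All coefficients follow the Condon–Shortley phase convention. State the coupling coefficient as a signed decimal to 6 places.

+0.566947  (= +√(9/28))

j₁+j₂−J=2  J+j₁−j₂=3  J−j₁+j₂=1  j₁+j₂+J+1=7
(j₁±m₁, j₂±m₂, J±M) = (2,3,3,0,3,1)
P² = 36/7
sum k=2..2:
  [2] +1/4 = 1/4
S = 1/4
C² = P²·S² = 9/28 ; C = +0.566947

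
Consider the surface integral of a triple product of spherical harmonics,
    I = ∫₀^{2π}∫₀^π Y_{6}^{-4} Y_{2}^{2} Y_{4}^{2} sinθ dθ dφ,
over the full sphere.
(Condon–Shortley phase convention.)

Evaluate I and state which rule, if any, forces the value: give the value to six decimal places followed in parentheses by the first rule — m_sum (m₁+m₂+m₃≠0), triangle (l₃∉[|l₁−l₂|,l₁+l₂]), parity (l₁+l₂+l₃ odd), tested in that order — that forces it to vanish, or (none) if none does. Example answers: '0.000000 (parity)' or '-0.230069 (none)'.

Rules hold: Σm=0, L=12 even, 4≤4≤8.
N = 13·5·9 = 585
Δ = 4!·8!·0!/13! = 1/6435
Racah Σ t=2..2: t=2:+1/2304 = 1/2304
⇒ 3j(6 2 4; 0 0 0)² = 5/143, sgn +1
Racah Σ t=4..4: t=4:+1/34560 = 1/34560
⇒ 3j(6 2 4; -4 2 2)² = 14/429, sgn +1
4πI² = N·(3j₀)²·(3jₘ)² = 1050/1573
I = +1·√(0.667514/4π) = 0.23047581
No selection rule forces the value: the integral is nonzero (none).

0.230476 (none)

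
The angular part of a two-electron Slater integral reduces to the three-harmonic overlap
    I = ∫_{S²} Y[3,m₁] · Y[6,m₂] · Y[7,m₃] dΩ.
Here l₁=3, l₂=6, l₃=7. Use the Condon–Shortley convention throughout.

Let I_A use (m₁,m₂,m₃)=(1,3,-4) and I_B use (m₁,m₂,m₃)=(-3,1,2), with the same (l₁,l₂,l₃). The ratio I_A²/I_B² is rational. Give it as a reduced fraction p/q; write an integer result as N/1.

Shared (l₁,l₂,l₃)=(3,6,7): N and (l;000)² cancel in I_A²/I_B².
A: Δ = 2!·4!·10!/17! = 1/2042040; Racah Σ t=0..2: t=0:+1/2903040 t=1:−1/483840 t=2:+1/1451520 = -1/967680; ⇒ 3j(3 6 7; 1 3 -4)² = 81/6188, sgn +1
B: Δ = 2!·4!·10!/17! = 1/2042040; Racah Σ t=2..2: t=2:+1/691200 = 1/691200; ⇒ 3j(3 6 7; -3 1 2)² = 189/9724, sgn -1
I_A²/I_B² = (81/6188)/(189/9724) = 33/49

33/49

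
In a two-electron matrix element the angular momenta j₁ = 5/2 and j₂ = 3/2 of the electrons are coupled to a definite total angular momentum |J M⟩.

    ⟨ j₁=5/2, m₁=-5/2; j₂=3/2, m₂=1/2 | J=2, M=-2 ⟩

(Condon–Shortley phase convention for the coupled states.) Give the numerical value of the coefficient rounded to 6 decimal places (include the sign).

+√(10/21) = +0.690066

triangle: 2!×3!×1!/7! = 12/5040
(j±m)!: 0!×5!×2!×1!×0!×4! = 5760
prefactor² = (2J+1)×Δ×N² = 480/7
  k=2: +1/(2!×0!×3!×0!×0!×1!) = 1/12
Σ = 1/12  ⇒  CG² = 480/7×(1/12)² = 10/21
CG = +√(10/21) = +0.690066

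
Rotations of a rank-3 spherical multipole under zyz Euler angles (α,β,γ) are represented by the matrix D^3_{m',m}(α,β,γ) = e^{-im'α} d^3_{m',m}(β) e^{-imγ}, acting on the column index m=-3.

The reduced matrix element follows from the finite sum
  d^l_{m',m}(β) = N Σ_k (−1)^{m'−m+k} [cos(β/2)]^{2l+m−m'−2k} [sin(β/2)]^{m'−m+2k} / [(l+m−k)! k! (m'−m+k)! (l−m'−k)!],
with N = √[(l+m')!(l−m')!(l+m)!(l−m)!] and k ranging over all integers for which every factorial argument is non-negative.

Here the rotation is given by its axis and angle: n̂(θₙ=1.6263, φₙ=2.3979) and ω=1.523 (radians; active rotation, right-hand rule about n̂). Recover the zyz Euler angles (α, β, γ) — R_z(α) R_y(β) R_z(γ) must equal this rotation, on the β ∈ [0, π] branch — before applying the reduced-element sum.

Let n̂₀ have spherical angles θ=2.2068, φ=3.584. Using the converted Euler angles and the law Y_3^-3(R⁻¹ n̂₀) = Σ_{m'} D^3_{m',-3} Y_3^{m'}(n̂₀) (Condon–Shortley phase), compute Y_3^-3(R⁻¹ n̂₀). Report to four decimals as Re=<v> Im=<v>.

Axis–angle → zyz. n̂ = (sinθₙcosφₙ, sinθₙsinφₙ, cosθₙ) = (-0.734840, +0.675968, -0.055475), ω = 1.5230.
R = I cosω + sinω [n̂]ₓ + (1−cosω) n̂n̂ᵀ gives
  R = [+0.561969, -0.417584, +0.714013; -0.528407, +0.482879, +0.698293; -0.636378, -0.769709, +0.050709]
β = atan2(√(R₁₃²+R₂₃²), R₃₃) = 1.520066; α = atan2(R₂₃, R₁₃) mod 2π = 0.774268; γ = atan2(R₃₂, −R₃₁) mod 2π = 5.403246
Need the full column D^3_{m',-3} for m'=−3..3 at α=0.7743, β=1.5201, γ=5.4032.
cos(β/2)=0.724813, sin(β/2)=0.688945
d^3_{-3,-3}: single k=0 term ⇒ +0.144996;  D = +0.137771-0.045200i
d^3_{-2,-3}: single k=0 term ⇒ -0.337591;  D = -0.155747+0.299518i
d^3_{-1,-3}: single k=0 term ⇒ +0.507364;  D = -0.147392-0.485483i
d^3_{0,-3}: single k=0 term ⇒ -0.556862;  D = +0.488218+0.267841i
d^3_{1,-3}: single k=0 term ⇒ +0.458392;  D = -0.441479+0.123369i
d^3_{2,-3}: single k=0 term ⇒ -0.275566;  D = +0.137887-0.238587i
d^3_{3,-3}: single k=0 term ⇒ +0.106932;  D = +0.026480+0.103602i
Y_3^{m'}(θ=2.2068,φ=3.584) and Σ D·Y over m':
  (+0.1378-0.0452i)·(-0.0524+0.2108i)  (-0.1557+0.2995i)·(-0.2489+0.3040i)  (-0.1474-0.4855i)·(-0.1795+0.0850i)  (+0.4882+0.2678i)·(+0.2740+0.0000i)  (-0.4415+0.1234i)·(+0.1795+0.0850i)  (+0.1379-0.2386i)·(-0.2489-0.3040i)  (+0.0265+0.1036i)·(+0.0524+0.2108i)
Y_3^-3(R⁻¹ n̂) = -0.065533+0.070595i

Re=-0.0655 Im=0.0706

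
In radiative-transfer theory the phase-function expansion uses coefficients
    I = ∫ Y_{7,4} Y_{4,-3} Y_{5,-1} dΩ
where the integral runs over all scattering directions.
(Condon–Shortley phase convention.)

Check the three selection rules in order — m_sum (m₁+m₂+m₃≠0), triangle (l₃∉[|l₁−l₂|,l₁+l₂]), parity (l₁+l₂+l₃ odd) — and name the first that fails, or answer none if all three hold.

none

Σmᵢ = 0  ✓
l₃∈[|l₁−l₂|,l₁+l₂]=[3,11], have l₃=5  ✓
Σlᵢ = 16 ⇒ even  ✓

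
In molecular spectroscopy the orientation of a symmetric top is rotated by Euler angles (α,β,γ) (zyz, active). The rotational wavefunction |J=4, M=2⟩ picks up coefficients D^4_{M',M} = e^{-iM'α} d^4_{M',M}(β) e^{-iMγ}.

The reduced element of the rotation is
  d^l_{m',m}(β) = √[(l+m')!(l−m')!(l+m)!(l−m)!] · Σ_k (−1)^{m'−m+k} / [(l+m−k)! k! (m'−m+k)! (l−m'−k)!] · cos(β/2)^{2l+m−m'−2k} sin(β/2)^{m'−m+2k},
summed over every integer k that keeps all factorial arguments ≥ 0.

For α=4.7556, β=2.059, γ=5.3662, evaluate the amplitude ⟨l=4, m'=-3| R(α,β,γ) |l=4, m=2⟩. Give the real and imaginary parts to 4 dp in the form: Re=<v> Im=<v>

First d^4_{-3,2}(β=2.0590), then the phase factors e^{-i(-3)α} and e^{-i(2)γ}:
Half-angle: c=0.515247, s=0.857041. N=√(1·5040·720·2)=2693.993318
Admissible k: 5..6 (factorial args all ≥0)
  k=5: (−1)^0·2693.9933/(240)·0.5152^3·0.8570^5 = +0.709973
  k=6: (−1)^1·2693.9933/(720)·0.5152^1·0.8570^7 = -0.654776
d^4_{-3,2}(2.0590) = +0.709973 -0.654776 = +0.055197
Phases: e^{-i·(-3)·4.7556}=-0.129270+0.991609i, e^{-i·(2)·5.3662}=-0.260147+0.965569i ⇒ D=-0.050993-0.021129i

Re=-0.0510 Im=-0.0211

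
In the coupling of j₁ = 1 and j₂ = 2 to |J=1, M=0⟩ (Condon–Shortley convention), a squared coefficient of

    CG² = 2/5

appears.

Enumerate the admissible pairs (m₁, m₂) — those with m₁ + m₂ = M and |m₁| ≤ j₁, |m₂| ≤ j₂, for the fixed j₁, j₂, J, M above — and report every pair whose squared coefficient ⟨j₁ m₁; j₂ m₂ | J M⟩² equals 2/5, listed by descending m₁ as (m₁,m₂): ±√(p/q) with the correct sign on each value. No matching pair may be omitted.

(0,0): −√(2/5)

Admissible pairs with m₁+m₂ = M = 0: (-1,1), (0,0), (1,-1)
  (m₁,m₂)=(1,-1): CG² = 3/10, CG = +√(3/10)
  (m₁,m₂)=(0,0): CG² = 2/5, CG = −√(2/5)   ← matches the target
  (m₁,m₂)=(-1,1): CG² = 3/10, CG = +√(3/10)
Pairs with CG² = 2/5: (0,0): −√(2/5)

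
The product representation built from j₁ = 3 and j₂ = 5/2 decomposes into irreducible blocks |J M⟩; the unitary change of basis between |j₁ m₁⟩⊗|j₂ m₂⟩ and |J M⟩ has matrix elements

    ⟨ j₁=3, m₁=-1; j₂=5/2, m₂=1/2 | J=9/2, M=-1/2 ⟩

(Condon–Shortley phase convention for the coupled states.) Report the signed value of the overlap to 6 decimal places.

√[10·1!5!4!/11! · 2!4!3!2!4!5!] = √(92160/77)
  +(−1)^0/∏(0,1,4,3,1,1)! = 1/144  (running 1/144)
  +(−1)^1/∏(1,0,3,2,2,2)! = -1/48  (running -1/72)
⟨..|..⟩ = √(92160/77)·(-1/72) = -0.480500

-0.480500  (= −√(160/693))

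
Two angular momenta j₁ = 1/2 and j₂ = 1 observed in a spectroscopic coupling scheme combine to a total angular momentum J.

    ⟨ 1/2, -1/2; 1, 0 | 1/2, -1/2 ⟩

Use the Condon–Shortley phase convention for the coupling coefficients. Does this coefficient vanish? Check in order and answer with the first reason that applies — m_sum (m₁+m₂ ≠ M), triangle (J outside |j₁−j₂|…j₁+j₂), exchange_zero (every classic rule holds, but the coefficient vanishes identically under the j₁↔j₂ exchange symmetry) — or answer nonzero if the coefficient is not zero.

nonzero

m-sum: m₁+m₂ = -1/2+0 = -1/2, M = -1/2  ✓
triangle: |j₁−j₂| = 1/2 ≤ J = 1/2 ≤ j₁+j₂ = 3/2  ✓
exchange: j₁≠j₂ or m₁≠m₂ — the exchange symmetry imposes no constraint here
value check: CG = −√(1/3) = -0.577350 ≠ 0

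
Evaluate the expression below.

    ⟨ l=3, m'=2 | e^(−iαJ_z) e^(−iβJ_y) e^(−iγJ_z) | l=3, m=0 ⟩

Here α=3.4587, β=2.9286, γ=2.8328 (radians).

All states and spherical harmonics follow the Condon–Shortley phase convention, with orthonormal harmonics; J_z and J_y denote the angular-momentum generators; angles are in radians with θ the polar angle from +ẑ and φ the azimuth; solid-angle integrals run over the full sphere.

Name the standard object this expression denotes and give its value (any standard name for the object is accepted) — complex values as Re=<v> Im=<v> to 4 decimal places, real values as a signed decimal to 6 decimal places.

Wigner D-matrix element, Re=-0.0482 Im=0.0354

This is a Wigner D-matrix element — the rotation-matrix element ⟨l m'| R(α,β,γ) |l m⟩ in the angular-momentum basis.
D^3_{2,0}(3.4587,2.9286,2.8328) = e^{-i·2·3.4587}·d^3_{2,0}(2.9286)·e^{-i·0·2.8328}. Compute d first:
Half-angle: c=0.106295, s=0.994335. N=√(120·1·6·6)=65.726707
k∈{0,1} keeps every argument non-negative
  k=0: (−1)^2·65.7267/(12)·0.1063^4·0.9943^2 = +0.000691
  k=1: (−1)^3·65.7267/(12)·0.1063^2·0.9943^4 = -0.060495
d^3_{2,0}(2.9286) = +0.000691 -0.060495 = -0.059803
Attach z-rotation phases: D = e^{-i(2)(3.4587)}·(-0.059803)·e^{-i(0)(2.8328)} = -0.048174+0.035436i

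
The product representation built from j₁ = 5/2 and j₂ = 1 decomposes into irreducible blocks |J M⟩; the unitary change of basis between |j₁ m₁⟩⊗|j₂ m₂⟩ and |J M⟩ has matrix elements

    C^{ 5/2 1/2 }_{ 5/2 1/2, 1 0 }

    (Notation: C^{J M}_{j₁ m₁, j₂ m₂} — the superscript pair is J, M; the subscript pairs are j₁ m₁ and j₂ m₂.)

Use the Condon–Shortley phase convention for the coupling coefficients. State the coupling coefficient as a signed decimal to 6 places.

√[6·1!4!1!/7! · 3!2!1!1!3!2!] = √(144/35)
  +(−1)^0/∏(0,1,2,1,2,0)! = 1/4  (running 1/4)
  +(−1)^1/∏(1,0,1,0,3,1)! = -1/6  (running 1/12)
⟨..|..⟩ = √(144/35)·(1/12) = +0.169031

+0.169031  (= +√(1/35))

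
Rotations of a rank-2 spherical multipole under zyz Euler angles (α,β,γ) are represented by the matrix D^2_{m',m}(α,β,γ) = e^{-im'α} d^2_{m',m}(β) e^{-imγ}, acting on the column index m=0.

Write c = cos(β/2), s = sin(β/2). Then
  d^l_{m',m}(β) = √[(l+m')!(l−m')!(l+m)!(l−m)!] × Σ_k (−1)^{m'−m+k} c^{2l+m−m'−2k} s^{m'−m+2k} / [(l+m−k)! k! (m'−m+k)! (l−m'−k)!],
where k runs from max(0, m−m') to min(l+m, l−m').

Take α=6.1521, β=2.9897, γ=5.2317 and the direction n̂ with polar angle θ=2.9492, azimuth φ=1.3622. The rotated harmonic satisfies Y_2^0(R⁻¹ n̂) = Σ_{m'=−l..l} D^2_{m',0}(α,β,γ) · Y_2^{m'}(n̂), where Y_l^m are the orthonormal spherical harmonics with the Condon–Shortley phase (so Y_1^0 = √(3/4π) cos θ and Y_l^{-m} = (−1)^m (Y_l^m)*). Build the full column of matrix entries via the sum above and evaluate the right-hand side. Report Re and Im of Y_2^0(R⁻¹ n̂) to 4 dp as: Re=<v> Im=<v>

Need the full column D^2_{m',0} for m'=−2..2 at α=6.1521, β=2.9897, γ=5.2317.
cos(β/2)=0.075873, sin(β/2)=0.997117
d^2_{-2,0}: single k=2 term ⇒ +0.014020;  D = +0.013541-0.003634i
d^2_{-1,0}: k∈[1..2] ⇒ +0.001067 -0.184248 = -0.183182;  D = -0.181610+0.023944i
d^2_{0,0}: k∈[0..2] ⇒ +0.000033 -0.022894 +0.988520 = +0.965658;  D = +0.965658+0.000000i
d^2_{1,0}: k∈[0..1] ⇒ -0.001067 +0.184248 = +0.183182;  D = +0.181610+0.023944i
d^2_{2,0}: single k=0 term ⇒ +0.014020;  D = +0.013541+0.003634i
Y_2^{m'}(θ=2.9492,φ=1.3622) and Σ D·Y over m':
  (+0.0135-0.0036i)·(-0.0129-0.0057i)  (-0.1816+0.0239i)·(-0.0300+0.1418i)  (+0.9657+0.0000i)·(+0.5962+0.0000i)  (+0.1816+0.0239i)·(+0.0300+0.1418i)  (+0.0135+0.0036i)·(-0.0129+0.0057i)
Y_2^0(R⁻¹ n̂) = +0.579438+0.000000i

Re=0.5794 Im=0.0000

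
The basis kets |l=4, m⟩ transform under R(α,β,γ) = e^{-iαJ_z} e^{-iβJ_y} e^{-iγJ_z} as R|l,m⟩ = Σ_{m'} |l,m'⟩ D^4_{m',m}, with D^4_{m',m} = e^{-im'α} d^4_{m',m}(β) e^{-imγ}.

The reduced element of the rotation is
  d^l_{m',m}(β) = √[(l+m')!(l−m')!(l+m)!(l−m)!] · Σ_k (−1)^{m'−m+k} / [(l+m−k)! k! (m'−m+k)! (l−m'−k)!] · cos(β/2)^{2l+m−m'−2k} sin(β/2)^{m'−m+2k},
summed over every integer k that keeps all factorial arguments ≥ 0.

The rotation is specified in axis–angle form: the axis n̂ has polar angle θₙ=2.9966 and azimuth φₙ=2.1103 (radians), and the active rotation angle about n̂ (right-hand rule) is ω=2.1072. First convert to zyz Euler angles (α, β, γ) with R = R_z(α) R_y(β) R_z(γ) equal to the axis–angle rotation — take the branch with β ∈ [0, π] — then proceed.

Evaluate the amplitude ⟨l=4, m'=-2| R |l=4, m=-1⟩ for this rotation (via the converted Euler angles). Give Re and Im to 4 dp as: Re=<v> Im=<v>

Re=-0.3994 Im=-0.2362

Axis–angle → zyz. n̂ = (sinθₙcosφₙ, sinθₙsinφₙ, cosθₙ) = (-0.074224, +0.123963, -0.989507), ω = 2.1072.
R = I cosω + sinω [n̂]ₓ + (1−cosω) n̂n̂ᵀ gives
  R = [-0.502724, +0.836630, +0.217531; -0.864436, -0.487828, -0.121550; +0.004426, -0.249148, +0.968455]
β = atan2(√(R₁₃²+R₂₃²), R₃₃) = 0.251841; α = atan2(R₂₃, R₁₃) mod 2π = 5.773635; γ = atan2(R₃₂, −R₃₁) mod 2π = 4.694627
First d^4_{-2,-1}(β=0.2518), then the phase factors e^{-i(-2)α} and e^{-i(-1)γ}:
Half-angle: c=0.992083, s=0.125588. N=√(2·720·6·120)=1018.233765
Admissible k: 1..3 (factorial args all ≥0)
  k=1: (−1)^0·1018.2338/(240)·0.9921^7·0.1256^1 = +0.503986
  k=2: (−1)^1·1018.2338/(48)·0.9921^5·0.1256^3 = -0.040382
  k=3: (−1)^2·1018.2338/(72)·0.9921^3·0.1256^5 = +0.000431
d^4_{-2,-1}(0.2518) = +0.503986 -0.040382 +0.000431 = +0.464035
Attach z-rotation phases: D = e^{-i(-2)(5.7736)}·(+0.464035)·e^{-i(-1)(4.6946)} = -0.399447-0.236158i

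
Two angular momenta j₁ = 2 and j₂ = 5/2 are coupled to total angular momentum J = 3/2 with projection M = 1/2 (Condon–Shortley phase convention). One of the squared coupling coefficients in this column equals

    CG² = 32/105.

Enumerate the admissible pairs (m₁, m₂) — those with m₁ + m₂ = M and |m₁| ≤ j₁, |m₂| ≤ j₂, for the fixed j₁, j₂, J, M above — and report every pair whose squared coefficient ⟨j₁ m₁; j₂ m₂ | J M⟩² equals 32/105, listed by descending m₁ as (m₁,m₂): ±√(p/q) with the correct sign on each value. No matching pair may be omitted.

(2,-3/2): +√(32/105)

Admissible pairs with m₁+m₂ = M = 1/2: (-2,5/2), (-1,3/2), (0,1/2), (1,-1/2), (2,-3/2)
  (m₁,m₂)=(2,-3/2): CG² = 32/105, CG = +√(32/105)   ← matches the target
  (m₁,m₂)=(1,-1/2): CG² = 5/21, CG = −√(5/21)
  (m₁,m₂)=(0,1/2): CG² = 2/35, CG = +√(2/35)
  (m₁,m₂)=(-1,3/2): CG² = 2/105, CG = +√(2/105)
  (m₁,m₂)=(-2,5/2): CG² = 8/21, CG = −√(8/21)
Pairs with CG² = 32/105: (2,-3/2): +√(32/105)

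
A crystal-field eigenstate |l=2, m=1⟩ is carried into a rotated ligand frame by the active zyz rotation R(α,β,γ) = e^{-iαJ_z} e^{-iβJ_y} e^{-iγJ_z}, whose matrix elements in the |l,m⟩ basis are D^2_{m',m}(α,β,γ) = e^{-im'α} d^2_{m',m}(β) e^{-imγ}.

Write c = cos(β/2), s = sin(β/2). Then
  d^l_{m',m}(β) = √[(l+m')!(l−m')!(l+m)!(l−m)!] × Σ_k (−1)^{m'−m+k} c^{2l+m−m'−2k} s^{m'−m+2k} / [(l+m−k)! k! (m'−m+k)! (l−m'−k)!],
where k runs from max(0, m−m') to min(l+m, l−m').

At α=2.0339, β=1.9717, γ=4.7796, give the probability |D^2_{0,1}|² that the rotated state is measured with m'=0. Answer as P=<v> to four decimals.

P=0.1937

First d^2_{0,1}(β=1.9717), then the phase factors e^{-i(0)α} and e^{-i(1)γ}:
With c≡cos(β/2)=0.552155 and s≡sin(β/2)=0.833742, N=[2·2·6·1]^{1/2}=4.898979
k: max(0,(1)−(0))=1 … min(2+(1),2−(0))=2
  k=1: (−1)^0·4.8990/(2)·0.5522^3·0.8337^1 = +0.343787
  k=2: (−1)^1·4.8990/(2)·0.5522^1·0.8337^3 = -0.783846
d^2_{0,1}(1.9717) = +0.343787 -0.783846 = -0.440059
|D^2_{0,1}|² = |d^2_{0,1}(β)|² = (-0.440059)² = 0.193652 (the z-rotation phases have unit modulus)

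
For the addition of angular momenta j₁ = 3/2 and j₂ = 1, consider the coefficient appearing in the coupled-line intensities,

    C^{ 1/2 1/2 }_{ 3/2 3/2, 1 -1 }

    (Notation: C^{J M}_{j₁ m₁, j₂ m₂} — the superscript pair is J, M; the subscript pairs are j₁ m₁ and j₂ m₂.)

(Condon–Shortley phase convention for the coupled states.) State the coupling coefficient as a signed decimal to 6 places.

j₁+j₂−J=2  J+j₁−j₂=1  J−j₁+j₂=0  j₁+j₂+J+1=4
(j₁±m₁, j₂±m₂, J±M) = (3,0,0,2,1,0)
P² = 2
sum k=0..0:
  [0] +1/2 = 1/2
S = 1/2
C² = P²·S² = 1/2 ; C = +0.707107

+0.707107  (= +√(1/2))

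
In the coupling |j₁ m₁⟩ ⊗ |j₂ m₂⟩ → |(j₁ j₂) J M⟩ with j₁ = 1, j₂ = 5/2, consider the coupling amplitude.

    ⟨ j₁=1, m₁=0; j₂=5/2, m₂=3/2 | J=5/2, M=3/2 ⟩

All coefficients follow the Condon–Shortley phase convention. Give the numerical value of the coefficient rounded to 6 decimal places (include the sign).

−√(9/35) ≈ -0.507093

j₁+j₂−J=1  J+j₁−j₂=1  J−j₁+j₂=4  j₁+j₂+J+1=7
(j₁±m₁, j₂±m₂, J±M) = (1,1,4,1,4,1)
P² = 576/35
sum k=0..1:
  [0] +1/24 = 1/24
  [1] −1/6 = -1/6
S = -1/8
C² = P²·S² = 9/35 ; C = -0.507093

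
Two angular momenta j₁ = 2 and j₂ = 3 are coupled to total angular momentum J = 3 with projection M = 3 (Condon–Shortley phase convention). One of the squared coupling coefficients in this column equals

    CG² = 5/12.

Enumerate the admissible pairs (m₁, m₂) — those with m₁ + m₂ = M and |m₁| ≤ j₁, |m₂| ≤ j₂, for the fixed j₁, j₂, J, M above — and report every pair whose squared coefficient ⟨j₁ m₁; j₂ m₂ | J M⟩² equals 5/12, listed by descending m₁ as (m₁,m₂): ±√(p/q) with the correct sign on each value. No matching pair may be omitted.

Admissible pairs with m₁+m₂ = M = 3: (0,3), (1,2), (2,1)
  (m₁,m₂)=(2,1): CG² = 1/6, CG = +√(1/6)
  (m₁,m₂)=(1,2): CG² = 5/12, CG = −√(5/12)   ← matches the target
  (m₁,m₂)=(0,3): CG² = 5/12, CG = +√(5/12)   ← matches the target
Pairs with CG² = 5/12: (1,2): −√(5/12); (0,3): +√(5/12)

(1,2): −√(5/12); (0,3): +√(5/12)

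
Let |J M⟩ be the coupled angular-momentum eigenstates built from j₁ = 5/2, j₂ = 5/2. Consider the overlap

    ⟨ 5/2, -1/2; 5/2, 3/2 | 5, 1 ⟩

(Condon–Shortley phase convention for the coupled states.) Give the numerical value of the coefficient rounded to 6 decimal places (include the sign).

triangle: 0!*5!*5!/11! = 14400/39916800
(j±m)!: 2!*3!*4!*1!*6!*4! = 4976640
prefactor² = (2J+1)*Δ*N² = 138240/7
  k=0: +1/(0!*0!*3!*4!*2!*1!) = 1/288
Σ = 1/288  ⇒  CG² = 138240/7*(1/288)² = 5/21
CG = +√(5/21) = +0.487950

+√(5/21) = +0.487950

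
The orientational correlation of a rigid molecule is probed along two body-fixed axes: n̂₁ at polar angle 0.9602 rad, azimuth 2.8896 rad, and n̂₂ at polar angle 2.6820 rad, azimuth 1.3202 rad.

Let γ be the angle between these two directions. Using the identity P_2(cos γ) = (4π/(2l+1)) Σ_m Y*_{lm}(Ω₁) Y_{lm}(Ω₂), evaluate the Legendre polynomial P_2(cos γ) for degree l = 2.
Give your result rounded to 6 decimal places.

Expand P_2 via completeness: Σ_{m} conj(Y_{2,m}) at Ω₁ times Y_{2,m} at Ω₂ —
  m=-2: Y*=0.22705 - 0.12522j  Y=-0.06666 - 0.03652j  product -0.01971 + 0.00006j
  m=-1: Y*=-0.35145 + 0.09049j  Y=-0.07616 + 0.29754j  product -0.00016 - 0.11146j
  m=+0: Y*=-0.00435 + 0.00000j  Y=0.44461 + 0.00000j  product -0.00193 + 0.00000j
  m=+1: Y*=0.35145 + 0.09049j  Y=0.07616 + 0.29754j  product -0.00016 + 0.11146j
  m=+2: Y*=0.22705 + 0.12522j  Y=-0.06666 + 0.03652j  product -0.01971 - 0.00006j
Σ over m = -0.04166 - 0.00000j; ×(4π/5) → -0.10470 - 0.00000j. Real part: -0.104702

-0.104702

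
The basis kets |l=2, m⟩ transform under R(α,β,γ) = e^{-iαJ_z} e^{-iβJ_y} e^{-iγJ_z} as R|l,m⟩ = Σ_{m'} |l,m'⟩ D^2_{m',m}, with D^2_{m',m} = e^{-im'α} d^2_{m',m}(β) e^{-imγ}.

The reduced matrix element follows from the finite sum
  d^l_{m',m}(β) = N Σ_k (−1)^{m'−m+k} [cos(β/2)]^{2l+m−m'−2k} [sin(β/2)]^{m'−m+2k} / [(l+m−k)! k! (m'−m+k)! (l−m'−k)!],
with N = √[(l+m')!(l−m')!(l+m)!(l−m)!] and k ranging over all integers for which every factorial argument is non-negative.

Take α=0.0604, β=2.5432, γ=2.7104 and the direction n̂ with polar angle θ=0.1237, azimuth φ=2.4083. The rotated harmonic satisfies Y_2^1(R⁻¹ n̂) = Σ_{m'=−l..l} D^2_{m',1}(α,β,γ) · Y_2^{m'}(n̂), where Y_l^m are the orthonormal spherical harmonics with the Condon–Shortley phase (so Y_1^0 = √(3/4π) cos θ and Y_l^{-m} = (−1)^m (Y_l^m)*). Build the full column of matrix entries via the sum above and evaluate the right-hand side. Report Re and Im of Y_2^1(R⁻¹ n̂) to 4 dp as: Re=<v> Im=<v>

Need the full column D^2_{m',1} for m'=−2..2 at α=0.0604, β=2.5432, γ=2.7104.
cos(β/2)=0.294752, sin(β/2)=0.955574
d^2_{-2,1}: single k=3 term ⇒ +0.514375;  D = -0.437981-0.269730i
d^2_{-1,1}: k∈[2..3] ⇒ +0.237993 -0.833790 = -0.595797;  D = +0.525244+0.281234i
d^2_{0,1}: k∈[1..2] ⇒ +0.059939 -0.629978 = -0.570039;  D = +0.517862+0.238250i
d^2_{1,1}: k∈[0..1] ⇒ +0.007548 -0.237993 = -0.230445;  D = +0.214784+0.083503i
d^2_{2,1}: single k=0 term ⇒ -0.048940;  D = +0.046602+0.014948i
Y_2^{m'}(θ=0.1237,φ=2.4083) and Σ D·Y over m':
  (-0.4380-0.2697i)·(+0.0006+0.0058i)  (+0.5252+0.2812i)·(-0.0703-0.0633i)  (+0.5179+0.2383i)·(+0.6164+0.0000i)  (+0.2148+0.0835i)·(+0.0703-0.0633i)  (+0.0466+0.0149i)·(+0.0006-0.0058i)
Y_2^1(R⁻¹ n̂) = +0.321898+0.083113i

Re=0.3219 Im=0.0831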